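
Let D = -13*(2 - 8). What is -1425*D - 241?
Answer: -111391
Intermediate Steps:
D = 78 (D = -13*(-6) = 78)
-1425*D - 241 = -1425*78 - 241 = -111150 - 241 = -111391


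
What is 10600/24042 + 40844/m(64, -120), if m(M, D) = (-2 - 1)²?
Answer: 163677808/36063 ≈ 4538.7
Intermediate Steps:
m(M, D) = 9 (m(M, D) = (-3)² = 9)
10600/24042 + 40844/m(64, -120) = 10600/24042 + 40844/9 = 10600*(1/24042) + 40844*(⅑) = 5300/12021 + 40844/9 = 163677808/36063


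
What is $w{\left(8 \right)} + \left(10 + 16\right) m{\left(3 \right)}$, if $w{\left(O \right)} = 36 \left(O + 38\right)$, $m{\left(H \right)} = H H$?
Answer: $1890$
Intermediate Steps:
$m{\left(H \right)} = H^{2}$
$w{\left(O \right)} = 1368 + 36 O$ ($w{\left(O \right)} = 36 \left(38 + O\right) = 1368 + 36 O$)
$w{\left(8 \right)} + \left(10 + 16\right) m{\left(3 \right)} = \left(1368 + 36 \cdot 8\right) + \left(10 + 16\right) 3^{2} = \left(1368 + 288\right) + 26 \cdot 9 = 1656 + 234 = 1890$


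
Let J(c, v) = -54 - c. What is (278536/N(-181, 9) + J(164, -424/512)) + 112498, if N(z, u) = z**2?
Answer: 3678683616/32761 ≈ 1.1229e+5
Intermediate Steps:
(278536/N(-181, 9) + J(164, -424/512)) + 112498 = (278536/((-181)**2) + (-54 - 1*164)) + 112498 = (278536/32761 + (-54 - 164)) + 112498 = (278536*(1/32761) - 218) + 112498 = (278536/32761 - 218) + 112498 = -6863362/32761 + 112498 = 3678683616/32761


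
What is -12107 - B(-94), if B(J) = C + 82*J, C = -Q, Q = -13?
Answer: -4412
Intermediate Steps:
C = 13 (C = -1*(-13) = 13)
B(J) = 13 + 82*J
-12107 - B(-94) = -12107 - (13 + 82*(-94)) = -12107 - (13 - 7708) = -12107 - 1*(-7695) = -12107 + 7695 = -4412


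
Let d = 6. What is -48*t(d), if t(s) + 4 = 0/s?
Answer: 192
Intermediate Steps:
t(s) = -4 (t(s) = -4 + 0/s = -4 + 0 = -4)
-48*t(d) = -48*(-4) = 192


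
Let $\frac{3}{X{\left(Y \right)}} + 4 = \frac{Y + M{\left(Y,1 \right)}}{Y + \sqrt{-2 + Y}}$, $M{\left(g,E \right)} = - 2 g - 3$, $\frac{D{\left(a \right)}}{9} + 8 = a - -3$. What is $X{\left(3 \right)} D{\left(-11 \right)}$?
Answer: $\frac{864}{11} \approx 78.545$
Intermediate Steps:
$D{\left(a \right)} = -45 + 9 a$ ($D{\left(a \right)} = -72 + 9 \left(a - -3\right) = -72 + 9 \left(a + 3\right) = -72 + 9 \left(3 + a\right) = -72 + \left(27 + 9 a\right) = -45 + 9 a$)
$M{\left(g,E \right)} = -3 - 2 g$
$X{\left(Y \right)} = \frac{3}{-4 + \frac{-3 - Y}{Y + \sqrt{-2 + Y}}}$ ($X{\left(Y \right)} = \frac{3}{-4 + \frac{Y - \left(3 + 2 Y\right)}{Y + \sqrt{-2 + Y}}} = \frac{3}{-4 + \frac{-3 - Y}{Y + \sqrt{-2 + Y}}}$)
$X{\left(3 \right)} D{\left(-11 \right)} = \frac{3 \left(\left(-1\right) 3 - \sqrt{-2 + 3}\right)}{3 + 4 \sqrt{-2 + 3} + 5 \cdot 3} \left(-45 + 9 \left(-11\right)\right) = \frac{3 \left(-3 - \sqrt{1}\right)}{3 + 4 \sqrt{1} + 15} \left(-45 - 99\right) = \frac{3 \left(-3 - 1\right)}{3 + 4 \cdot 1 + 15} \left(-144\right) = \frac{3 \left(-3 - 1\right)}{3 + 4 + 15} \left(-144\right) = 3 \cdot \frac{1}{22} \left(-4\right) \left(-144\right) = \left(- \frac{6}{11}\right) \left(-144\right) = \frac{864}{11}$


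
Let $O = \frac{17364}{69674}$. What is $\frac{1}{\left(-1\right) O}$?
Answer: $- \frac{34837}{8682} \approx -4.0126$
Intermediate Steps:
$O = \frac{8682}{34837}$ ($O = 17364 \cdot \frac{1}{69674} = \frac{8682}{34837} \approx 0.24922$)
$\frac{1}{\left(-1\right) O} = \frac{1}{\left(-1\right) \frac{8682}{34837}} = \frac{1}{- \frac{8682}{34837}} = - \frac{34837}{8682}$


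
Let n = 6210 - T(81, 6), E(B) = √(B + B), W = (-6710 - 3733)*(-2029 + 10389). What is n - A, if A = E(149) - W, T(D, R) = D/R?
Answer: -174594567/2 - √298 ≈ -8.7297e+7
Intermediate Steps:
W = -87303480 (W = -10443*8360 = -87303480)
E(B) = √2*√B (E(B) = √(2*B) = √2*√B)
A = 87303480 + √298 (A = √2*√149 - 1*(-87303480) = √298 + 87303480 = 87303480 + √298 ≈ 8.7304e+7)
n = 12393/2 (n = 6210 - 81/6 = 6210 - 1*27/2 = 6210 - 27/2 = 12393/2 ≈ 6196.5)
n - A = 12393/2 - (87303480 + √298) = 12393/2 + (-87303480 - √298) = -174594567/2 - √298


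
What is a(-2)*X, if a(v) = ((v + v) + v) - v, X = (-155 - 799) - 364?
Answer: 5272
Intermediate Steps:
X = -1318 (X = -954 - 364 = -1318)
a(v) = 2*v (a(v) = (2*v + v) - v = 3*v - v = 2*v)
a(-2)*X = (2*(-2))*(-1318) = -4*(-1318) = 5272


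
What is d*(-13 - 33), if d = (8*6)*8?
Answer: -17664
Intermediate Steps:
d = 384 (d = 48*8 = 384)
d*(-13 - 33) = 384*(-13 - 33) = 384*(-46) = -17664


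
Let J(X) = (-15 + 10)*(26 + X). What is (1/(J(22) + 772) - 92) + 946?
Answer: 454329/532 ≈ 854.00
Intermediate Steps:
J(X) = -130 - 5*X (J(X) = -5*(26 + X) = -130 - 5*X)
(1/(J(22) + 772) - 92) + 946 = (1/((-130 - 5*22) + 772) - 92) + 946 = (1/((-130 - 110) + 772) - 92) + 946 = (1/(-240 + 772) - 92) + 946 = (1/532 - 92) + 946 = -48943/532 + 946 = 454329/532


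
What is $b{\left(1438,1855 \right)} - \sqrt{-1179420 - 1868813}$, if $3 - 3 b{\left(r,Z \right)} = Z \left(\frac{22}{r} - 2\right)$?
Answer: $\frac{2649242}{2157} - i \sqrt{3048233} \approx 1228.2 - 1745.9 i$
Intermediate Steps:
$b{\left(r,Z \right)} = 1 - \frac{Z \left(-2 + \frac{22}{r}\right)}{3}$ ($b{\left(r,Z \right)} = 1 - \frac{Z \left(\frac{22}{r} - 2\right)}{3} = 1 - \frac{Z \left(-2 + \frac{22}{r}\right)}{3}$)
$b{\left(1438,1855 \right)} - \sqrt{-1179420 - 1868813} = \frac{\left(-22\right) 1855 + 1438 \left(3 + 2 \cdot 1855\right)}{3 \cdot 1438} - \sqrt{-1179420 - 1868813} = \frac{1}{3} \cdot \frac{1}{1438} \left(-40810 + 1438 \left(3 + 3710\right)\right) - \sqrt{-3048233} = \frac{1}{3} \cdot \frac{1}{1438} \left(-40810 + 1438 \cdot 3713\right) - i \sqrt{3048233} = \frac{1}{3} \cdot \frac{1}{1438} \left(-40810 + 5339294\right) - i \sqrt{3048233} = \frac{1}{3} \cdot \frac{1}{1438} \cdot 5298484 - i \sqrt{3048233} = \frac{2649242}{2157} - i \sqrt{3048233}$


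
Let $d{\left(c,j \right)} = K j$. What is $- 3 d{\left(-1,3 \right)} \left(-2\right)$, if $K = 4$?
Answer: $72$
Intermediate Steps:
$d{\left(c,j \right)} = 4 j$
$- 3 d{\left(-1,3 \right)} \left(-2\right) = - 3 \cdot 4 \cdot 3 \left(-2\right) = \left(-3\right) 12 \left(-2\right) = \left(-36\right) \left(-2\right) = 72$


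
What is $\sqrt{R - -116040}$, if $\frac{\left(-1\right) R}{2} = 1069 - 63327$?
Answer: $2 \sqrt{60139} \approx 490.46$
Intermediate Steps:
$R = 124516$ ($R = - 2 \left(1069 - 63327\right) = \left(-2\right) \left(-62258\right) = 124516$)
$\sqrt{R - -116040} = \sqrt{124516 - -116040} = \sqrt{124516 + \left(-348 + 116388\right)} = \sqrt{124516 + 116040} = \sqrt{240556} = 2 \sqrt{60139}$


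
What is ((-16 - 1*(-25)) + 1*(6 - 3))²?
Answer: 144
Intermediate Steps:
((-16 - 1*(-25)) + 1*(6 - 3))² = ((-16 + 25) + 1*3)² = (9 + 3)² = 12² = 144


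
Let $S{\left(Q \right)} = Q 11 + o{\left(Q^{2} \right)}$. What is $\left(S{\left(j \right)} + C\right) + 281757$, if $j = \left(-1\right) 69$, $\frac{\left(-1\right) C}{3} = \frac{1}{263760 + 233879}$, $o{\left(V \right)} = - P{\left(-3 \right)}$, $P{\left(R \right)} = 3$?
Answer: $\frac{139834070802}{497639} \approx 2.81 \cdot 10^{5}$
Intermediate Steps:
$o{\left(V \right)} = -3$ ($o{\left(V \right)} = \left(-1\right) 3 = -3$)
$C = - \frac{3}{497639}$ ($C = - \frac{3}{263760 + 233879} = - \frac{3}{497639} \approx -6.0285 \cdot 10^{-6}$)
$j = -69$
$S{\left(Q \right)} = -3 + 11 Q$ ($S{\left(Q \right)} = Q 11 - 3 = 11 Q - 3 = -3 + 11 Q$)
$\left(S{\left(j \right)} + C\right) + 281757 = \left(\left(-3 + 11 \left(-69\right)\right) - \frac{3}{497639}\right) + 281757 = \left(\left(-3 - 759\right) - \frac{3}{497639}\right) + 281757 = \left(-762 - \frac{3}{497639}\right) + 281757 = - \frac{379200921}{497639} + 281757 = \frac{139834070802}{497639}$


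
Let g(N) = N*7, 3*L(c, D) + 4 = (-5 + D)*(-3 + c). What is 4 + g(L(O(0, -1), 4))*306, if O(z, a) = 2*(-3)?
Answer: 3574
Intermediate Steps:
O(z, a) = -6
L(c, D) = -4/3 + (-5 + D)*(-3 + c)/3 (L(c, D) = -4/3 + ((-5 + D)*(-3 + c))/3 = -4/3 + (-5 + D)*(-3 + c)/3)
g(N) = 7*N
4 + g(L(O(0, -1), 4))*306 = 4 + (7*(11/3 - 1*4 - 5/3*(-6) + (1/3)*4*(-6)))*306 = 4 + (7*(11/3 - 4 + 10 - 8))*306 = 4 + (7*(5/3))*306 = 4 + (35/3)*306 = 4 + 3570 = 3574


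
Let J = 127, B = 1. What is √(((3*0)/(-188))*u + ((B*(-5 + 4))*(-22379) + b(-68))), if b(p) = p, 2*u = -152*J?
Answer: 3*√2479 ≈ 149.37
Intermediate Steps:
u = -9652 (u = (-152*127)/2 = (½)*(-19304) = -9652)
√(((3*0)/(-188))*u + ((B*(-5 + 4))*(-22379) + b(-68))) = √(((3*0)/(-188))*(-9652) + ((1*(-5 + 4))*(-22379) - 68)) = √((0*(-1/188))*(-9652) + ((1*(-1))*(-22379) - 68)) = √(0*(-9652) + (-1*(-22379) - 68)) = √(0 + (22379 - 68)) = √(0 + 22311) = √22311 = 3*√2479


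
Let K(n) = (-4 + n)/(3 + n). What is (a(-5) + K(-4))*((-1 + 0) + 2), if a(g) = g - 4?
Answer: -1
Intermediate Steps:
a(g) = -4 + g
K(n) = (-4 + n)/(3 + n)
(a(-5) + K(-4))*((-1 + 0) + 2) = ((-4 - 5) + (-4 - 4)/(3 - 4))*((-1 + 0) + 2) = (-9 - 8/(-1))*(-1 + 2) = (-9 - 1*(-8))*1 = (-9 + 8)*1 = -1*1 = -1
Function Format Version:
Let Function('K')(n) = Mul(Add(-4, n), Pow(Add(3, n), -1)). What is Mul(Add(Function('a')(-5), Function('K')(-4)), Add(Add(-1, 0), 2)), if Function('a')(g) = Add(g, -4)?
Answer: -1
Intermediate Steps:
Function('a')(g) = Add(-4, g)
Function('K')(n) = Mul(Pow(Add(3, n), -1), Add(-4, n))
Mul(Add(Function('a')(-5), Function('K')(-4)), Add(Add(-1, 0), 2)) = Mul(Add(Add(-4, -5), Mul(Pow(Add(3, -4), -1), Add(-4, -4))), Add(Add(-1, 0), 2)) = Mul(Add(-9, Mul(Pow(-1, -1), -8)), Add(-1, 2)) = Mul(Add(-9, Mul(-1, -8)), 1) = Mul(Add(-9, 8), 1) = Mul(-1, 1) = -1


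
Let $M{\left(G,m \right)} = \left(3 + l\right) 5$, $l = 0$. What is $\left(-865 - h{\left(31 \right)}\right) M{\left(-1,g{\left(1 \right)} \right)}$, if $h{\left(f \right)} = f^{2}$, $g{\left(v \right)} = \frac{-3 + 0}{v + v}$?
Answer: $-27390$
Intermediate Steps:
$g{\left(v \right)} = - \frac{3}{2 v}$
$M{\left(G,m \right)} = 15$ ($M{\left(G,m \right)} = \left(3 + 0\right) 5 = 3 \cdot 5 = 15$)
$\left(-865 - h{\left(31 \right)}\right) M{\left(-1,g{\left(1 \right)} \right)} = \left(-865 - 31^{2}\right) 15 = \left(-865 - 961\right) 15 = \left(-1826\right) 15 = -27390$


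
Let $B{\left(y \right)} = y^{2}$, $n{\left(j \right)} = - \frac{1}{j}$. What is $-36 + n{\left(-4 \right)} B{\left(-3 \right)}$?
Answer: $- \frac{135}{4} \approx -33.75$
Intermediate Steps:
$-36 + n{\left(-4 \right)} B{\left(-3 \right)} = -36 + - \frac{1}{-4} \left(-3\right)^{2} = -36 + \left(-1\right) \left(- \frac{1}{4}\right) 9 = -36 + \frac{1}{4} \cdot 9 = -36 + \frac{9}{4} = - \frac{135}{4}$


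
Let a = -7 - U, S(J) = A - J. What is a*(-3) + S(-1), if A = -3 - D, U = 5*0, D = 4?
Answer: 15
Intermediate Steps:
U = 0
A = -7 (A = -3 - 1*4 = -3 - 4 = -7)
S(J) = -7 - J
a = -7 (a = -7 - 1*0 = -7 + 0 = -7)
a*(-3) + S(-1) = -7*(-3) + (-7 - 1*(-1)) = 21 + (-7 + 1) = 21 - 6 = 15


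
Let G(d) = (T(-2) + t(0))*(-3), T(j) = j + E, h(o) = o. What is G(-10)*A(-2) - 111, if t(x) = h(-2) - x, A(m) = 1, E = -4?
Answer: -87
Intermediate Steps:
T(j) = -4 + j (T(j) = j - 4 = -4 + j)
t(x) = -2 - x
G(d) = 24 (G(d) = ((-4 - 2) + (-2 - 1*0))*(-3) = (-6 + (-2 + 0))*(-3) = (-6 - 2)*(-3) = -8*(-3) = 24)
G(-10)*A(-2) - 111 = 24*1 - 111 = 24 - 111 = -87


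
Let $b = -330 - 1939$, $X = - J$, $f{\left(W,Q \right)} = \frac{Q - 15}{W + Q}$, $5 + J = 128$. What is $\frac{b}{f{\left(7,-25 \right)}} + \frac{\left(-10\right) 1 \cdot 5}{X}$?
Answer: $- \frac{2510783}{2460} \approx -1020.6$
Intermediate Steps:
$J = 123$ ($J = -5 + 128 = 123$)
$f{\left(W,Q \right)} = \frac{-15 + Q}{Q + W}$
$X = -123$ ($X = \left(-1\right) 123 = -123$)
$b = -2269$
$\frac{b}{f{\left(7,-25 \right)}} + \frac{\left(-10\right) 1 \cdot 5}{X} = - \frac{2269}{\frac{1}{-25 + 7} \left(-15 - 25\right)} + \frac{\left(-10\right) 1 \cdot 5}{-123} = - \frac{2269}{\frac{1}{-18} \left(-40\right)} + \left(-10\right) 5 \left(- \frac{1}{123}\right) = - \frac{2269}{\left(- \frac{1}{18}\right) \left(-40\right)} - - \frac{50}{123} = - \frac{2269}{\frac{20}{9}} + \frac{50}{123} = \left(-2269\right) \frac{9}{20} + \frac{50}{123} = - \frac{20421}{20} + \frac{50}{123} = - \frac{2510783}{2460}$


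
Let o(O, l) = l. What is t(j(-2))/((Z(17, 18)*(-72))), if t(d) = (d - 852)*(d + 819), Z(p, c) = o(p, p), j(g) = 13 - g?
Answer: 38781/68 ≈ 570.31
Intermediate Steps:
Z(p, c) = p
t(d) = (-852 + d)*(819 + d)
t(j(-2))/((Z(17, 18)*(-72))) = (-697788 + (13 - 1*(-2))² - 33*(13 - 1*(-2)))/((17*(-72))) = (-697788 + (13 + 2)² - 33*(13 + 2))/(-1224) = (-697788 + 15² - 33*15)*(-1/1224) = (-697788 + 225 - 495)*(-1/1224) = -698058*(-1/1224) = 38781/68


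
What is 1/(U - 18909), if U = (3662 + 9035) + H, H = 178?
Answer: -1/6034 ≈ -0.00016573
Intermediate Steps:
U = 12875 (U = (3662 + 9035) + 178 = 12697 + 178 = 12875)
1/(U - 18909) = 1/(12875 - 18909) = 1/(-6034) = -1/6034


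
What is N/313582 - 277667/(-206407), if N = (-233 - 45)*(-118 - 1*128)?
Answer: 50593567555/32362759937 ≈ 1.5633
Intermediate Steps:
N = 68388 (N = -278*(-118 - 128) = -278*(-246) = 68388)
N/313582 - 277667/(-206407) = 68388/313582 - 277667/(-206407) = 68388*(1/313582) - 277667*(-1/206407) = 34194/156791 + 277667/206407 = 50593567555/32362759937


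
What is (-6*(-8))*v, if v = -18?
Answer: -864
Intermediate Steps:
(-6*(-8))*v = -6*(-8)*(-18) = 48*(-18) = -864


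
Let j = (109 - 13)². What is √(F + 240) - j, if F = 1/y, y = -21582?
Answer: -9216 + √12420870242/7194 ≈ -9200.5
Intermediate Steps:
F = -1/21582 (F = 1/(-21582) = -1/21582 ≈ -4.6335e-5)
j = 9216 (j = 96² = 9216)
√(F + 240) - j = √(-1/21582 + 240) - 1*9216 = √(5179679/21582) - 9216 = √12420870242/7194 - 9216 = -9216 + √12420870242/7194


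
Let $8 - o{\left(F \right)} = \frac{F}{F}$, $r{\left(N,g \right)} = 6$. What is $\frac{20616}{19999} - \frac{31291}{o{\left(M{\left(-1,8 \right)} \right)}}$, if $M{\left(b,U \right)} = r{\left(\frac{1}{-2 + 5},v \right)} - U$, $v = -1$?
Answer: $- \frac{12768253}{2857} \approx -4469.1$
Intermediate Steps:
$M{\left(b,U \right)} = 6 - U$
$o{\left(F \right)} = 7$ ($o{\left(F \right)} = 8 - \frac{F}{F} = 8 - 1 = 7$)
$\frac{20616}{19999} - \frac{31291}{o{\left(M{\left(-1,8 \right)} \right)}} = \frac{20616}{19999} - \frac{31291}{7} = - \frac{12768253}{2857}$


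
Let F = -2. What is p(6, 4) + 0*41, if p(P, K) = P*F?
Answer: -12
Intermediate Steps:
p(P, K) = -2*P (p(P, K) = P*(-2) = -2*P)
p(6, 4) + 0*41 = -2*6 + 0*41 = -12 + 0 = -12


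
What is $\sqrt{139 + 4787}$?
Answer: $\sqrt{4926} \approx 70.185$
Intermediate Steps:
$\sqrt{139 + 4787} = \sqrt{4926}$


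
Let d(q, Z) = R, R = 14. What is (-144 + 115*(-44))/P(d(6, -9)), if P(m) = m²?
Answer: -1301/49 ≈ -26.551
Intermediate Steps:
d(q, Z) = 14
(-144 + 115*(-44))/P(d(6, -9)) = (-144 + 115*(-44))/(14²) = (-144 - 5060)/196 = -5204*1/196 = -1301/49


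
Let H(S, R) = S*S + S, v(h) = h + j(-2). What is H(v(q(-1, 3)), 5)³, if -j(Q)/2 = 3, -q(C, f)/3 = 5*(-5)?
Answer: 112678587000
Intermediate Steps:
q(C, f) = 75 (q(C, f) = -15*(-5) = -3*(-25) = 75)
j(Q) = -6 (j(Q) = -2*3 = -6)
v(h) = -6 + h (v(h) = h - 6 = -6 + h)
H(S, R) = S + S² (H(S, R) = S² + S = S + S²)
H(v(q(-1, 3)), 5)³ = ((-6 + 75)*(1 + (-6 + 75)))³ = (69*(1 + 69))³ = (69*70)³ = 4830³ = 112678587000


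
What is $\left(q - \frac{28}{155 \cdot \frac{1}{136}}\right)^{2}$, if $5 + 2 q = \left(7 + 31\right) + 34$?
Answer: $\frac{7667361}{96100} \approx 79.785$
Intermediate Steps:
$q = \frac{67}{2}$ ($q = - \frac{5}{2} + \frac{\left(7 + 31\right) + 34}{2} = - \frac{5}{2} + \frac{38 + 34}{2} = - \frac{5}{2} + \frac{1}{2} \cdot 72 = - \frac{5}{2} + 36 = \frac{67}{2} \approx 33.5$)
$\left(q - \frac{28}{155 \cdot \frac{1}{136}}\right)^{2} = \left(\frac{67}{2} - \frac{28}{155 \cdot \frac{1}{136}}\right)^{2} = \left(\frac{67}{2} - \frac{28}{\frac{155}{136}}\right)^{2} = \left(\frac{67}{2} - \frac{3808}{155}\right)^{2} = \left(\frac{2769}{310}\right)^{2} = \frac{7667361}{96100}$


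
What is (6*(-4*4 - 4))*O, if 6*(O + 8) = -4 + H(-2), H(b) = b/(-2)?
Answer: 1020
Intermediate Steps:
H(b) = -b/2 (H(b) = b*(-½) = -b/2)
O = -17/2 (O = -8 + (-4 - ½*(-2))/6 = -8 + (-4 + 1)/6 = -8 + (⅙)*(-3) = -8 - ½ = -17/2 ≈ -8.5000)
(6*(-4*4 - 4))*O = (6*(-4*4 - 4))*(-17/2) = (6*(-16 - 4))*(-17/2) = (6*(-20))*(-17/2) = -120*(-17/2) = 1020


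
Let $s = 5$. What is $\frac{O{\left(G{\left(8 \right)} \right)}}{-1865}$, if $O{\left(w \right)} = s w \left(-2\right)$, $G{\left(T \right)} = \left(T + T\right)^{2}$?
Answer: $\frac{512}{373} \approx 1.3727$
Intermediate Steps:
$G{\left(T \right)} = 4 T^{2}$ ($G{\left(T \right)} = \left(2 T\right)^{2} = 4 T^{2}$)
$O{\left(w \right)} = - 10 w$ ($O{\left(w \right)} = 5 w \left(-2\right) = - 10 w$)
$\frac{O{\left(G{\left(8 \right)} \right)}}{-1865} = \frac{\left(-10\right) 4 \cdot 8^{2}}{-1865} = - 10 \cdot 4 \cdot 64 \left(- \frac{1}{1865}\right) = \left(-10\right) 256 \left(- \frac{1}{1865}\right) = \left(-2560\right) \left(- \frac{1}{1865}\right) = \frac{512}{373}$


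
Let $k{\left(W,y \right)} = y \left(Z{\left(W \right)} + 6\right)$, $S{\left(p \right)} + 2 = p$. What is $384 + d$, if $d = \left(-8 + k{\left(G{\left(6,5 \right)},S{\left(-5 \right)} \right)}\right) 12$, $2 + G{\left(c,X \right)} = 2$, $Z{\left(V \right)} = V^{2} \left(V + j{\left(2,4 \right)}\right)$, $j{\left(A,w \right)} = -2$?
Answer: $-216$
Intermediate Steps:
$S{\left(p \right)} = -2 + p$
$Z{\left(V \right)} = V^{2} \left(-2 + V\right)$ ($Z{\left(V \right)} = V^{2} \left(V - 2\right) = V^{2} \left(-2 + V\right)$)
$G{\left(c,X \right)} = 0$ ($G{\left(c,X \right)} = -2 + 2 = 0$)
$k{\left(W,y \right)} = y \left(6 + W^{2} \left(-2 + W\right)\right)$ ($k{\left(W,y \right)} = y \left(W^{2} \left(-2 + W\right) + 6\right) = y \left(6 + W^{2} \left(-2 + W\right)\right)$)
$d = -600$ ($d = \left(-8 + \left(-2 - 5\right) \left(6 + 0^{2} \left(-2 + 0\right)\right)\right) 12 = \left(-8 - 7 \left(6 + 0 \left(-2\right)\right)\right) 12 = \left(-8 - 7 \left(6 + 0\right)\right) 12 = \left(-8 - 42\right) 12 = \left(-50\right) 12 = -600$)
$384 + d = 384 - 600 = -216$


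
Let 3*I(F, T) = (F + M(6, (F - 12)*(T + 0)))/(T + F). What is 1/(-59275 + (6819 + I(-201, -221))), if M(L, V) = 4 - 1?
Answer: -211/11068183 ≈ -1.9064e-5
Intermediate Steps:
M(L, V) = 3
I(F, T) = (3 + F)/(3*(F + T)) (I(F, T) = ((F + 3)/(T + F))/3 = ((3 + F)/(F + T))/3 = (3 + F)/(3*(F + T)))
1/(-59275 + (6819 + I(-201, -221))) = 1/(-59275 + (6819 + (1 + (⅓)*(-201))/(-201 - 221))) = 1/(-59275 + (6819 + (1 - 67)/(-422))) = 1/(-59275 + (6819 - 1/422*(-66))) = 1/(-59275 + (6819 + 33/211)) = 1/(-59275 + 1438842/211) = 1/(-11068183/211) = -211/11068183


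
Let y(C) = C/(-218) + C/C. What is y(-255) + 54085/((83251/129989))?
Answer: 1532678581893/18148718 ≈ 84451.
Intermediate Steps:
y(C) = 1 - C/218 (y(C) = C*(-1/218) + 1 = -C/218 + 1 = 1 - C/218)
y(-255) + 54085/((83251/129989)) = (1 - 1/218*(-255)) + 54085/((83251/129989)) = (1 + 255/218) + 54085/((83251*(1/129989))) = 473/218 + 54085/(83251/129989) = 473/218 + 54085*(129989/83251) = 473/218 + 7030455065/83251 = 1532678581893/18148718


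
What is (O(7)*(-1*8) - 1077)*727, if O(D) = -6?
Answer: -748083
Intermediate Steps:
(O(7)*(-1*8) - 1077)*727 = (-(-6)*8 - 1077)*727 = (-6*(-8) - 1077)*727 = (48 - 1077)*727 = -1029*727 = -748083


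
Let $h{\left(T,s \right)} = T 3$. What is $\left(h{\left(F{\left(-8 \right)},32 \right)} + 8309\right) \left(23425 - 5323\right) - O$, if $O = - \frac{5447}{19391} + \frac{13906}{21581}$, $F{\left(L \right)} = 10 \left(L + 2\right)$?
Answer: $\frac{61579400157114479}{418477171} \approx 1.4715 \cdot 10^{8}$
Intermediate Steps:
$F{\left(L \right)} = 20 + 10 L$ ($F{\left(L \right)} = 10 \left(2 + L\right) = 20 + 10 L$)
$h{\left(T,s \right)} = 3 T$
$O = \frac{152099539}{418477171}$ ($O = \left(-5447\right) \frac{1}{19391} + 13906 \cdot \frac{1}{21581} = - \frac{5447}{19391} + \frac{13906}{21581} = \frac{152099539}{418477171} \approx 0.36346$)
$\left(h{\left(F{\left(-8 \right)},32 \right)} + 8309\right) \left(23425 - 5323\right) - O = \left(3 \left(20 + 10 \left(-8\right)\right) + 8309\right) \left(23425 - 5323\right) - \frac{152099539}{418477171} = \left(3 \left(20 - 80\right) + 8309\right) 18102 - \frac{152099539}{418477171} = \left(3 \left(-60\right) + 8309\right) 18102 - \frac{152099539}{418477171} = \left(-180 + 8309\right) 18102 - \frac{152099539}{418477171} = 8129 \cdot 18102 - \frac{152099539}{418477171} = 147151158 - \frac{152099539}{418477171} = \frac{61579400157114479}{418477171}$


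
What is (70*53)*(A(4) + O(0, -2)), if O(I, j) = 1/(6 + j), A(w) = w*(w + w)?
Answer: 239295/2 ≈ 1.1965e+5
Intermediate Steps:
A(w) = 2*w**2 (A(w) = w*(2*w) = 2*w**2)
(70*53)*(A(4) + O(0, -2)) = (70*53)*(2*4**2 + 1/(6 - 2)) = 3710*(2*16 + 1/4) = 3710*(32 + 1/4) = 3710*(129/4) = 239295/2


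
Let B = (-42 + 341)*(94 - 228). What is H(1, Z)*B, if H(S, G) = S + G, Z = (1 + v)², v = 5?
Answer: -1482442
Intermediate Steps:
Z = 36 (Z = (1 + 5)² = 6² = 36)
H(S, G) = G + S
B = -40066 (B = 299*(-134) = -40066)
H(1, Z)*B = (36 + 1)*(-40066) = 37*(-40066) = -1482442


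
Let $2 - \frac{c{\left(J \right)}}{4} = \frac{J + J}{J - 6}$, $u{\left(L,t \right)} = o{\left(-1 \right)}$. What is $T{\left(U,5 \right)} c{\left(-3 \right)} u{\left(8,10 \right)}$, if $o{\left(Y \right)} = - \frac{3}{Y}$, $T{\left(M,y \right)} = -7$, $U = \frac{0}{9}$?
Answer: $-112$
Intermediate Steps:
$U = 0$ ($U = 0 \cdot \frac{1}{9} = 0$)
$u{\left(L,t \right)} = 3$ ($u{\left(L,t \right)} = - \frac{3}{-1} = \left(-3\right) \left(-1\right) = 3$)
$c{\left(J \right)} = 8 - \frac{8 J}{-6 + J}$ ($c{\left(J \right)} = 8 - 4 \frac{J + J}{J - 6} = 8 - 4 \frac{2 J}{-6 + J} = 8 - \frac{8 J}{-6 + J}$)
$T{\left(U,5 \right)} c{\left(-3 \right)} u{\left(8,10 \right)} = - 7 \left(- \frac{48}{-6 - 3}\right) 3 = - 7 \left(- \frac{48}{-9}\right) 3 = - 7 \left(\left(-48\right) \left(- \frac{1}{9}\right)\right) 3 = \left(-7\right) \frac{16}{3} \cdot 3 = \left(- \frac{112}{3}\right) 3 = -112$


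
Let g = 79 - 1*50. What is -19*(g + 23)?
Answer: -988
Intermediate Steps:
g = 29 (g = 79 - 50 = 29)
-19*(g + 23) = -19*(29 + 23) = -19*52 = -988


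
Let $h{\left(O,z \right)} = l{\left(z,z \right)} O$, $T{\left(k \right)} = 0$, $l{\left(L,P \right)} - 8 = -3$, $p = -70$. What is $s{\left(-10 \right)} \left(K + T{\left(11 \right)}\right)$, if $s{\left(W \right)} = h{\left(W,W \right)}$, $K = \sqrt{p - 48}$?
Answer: $- 50 i \sqrt{118} \approx - 543.14 i$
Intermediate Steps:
$l{\left(L,P \right)} = 5$ ($l{\left(L,P \right)} = 8 - 3 = 5$)
$K = i \sqrt{118}$ ($K = \sqrt{-70 - 48} = \sqrt{-118} = i \sqrt{118} \approx 10.863 i$)
$h{\left(O,z \right)} = 5 O$
$s{\left(W \right)} = 5 W$
$s{\left(-10 \right)} \left(K + T{\left(11 \right)}\right) = 5 \left(-10\right) \left(i \sqrt{118} + 0\right) = - 50 i \sqrt{118}$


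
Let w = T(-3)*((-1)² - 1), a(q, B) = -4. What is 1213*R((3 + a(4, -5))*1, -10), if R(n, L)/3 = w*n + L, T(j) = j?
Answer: -36390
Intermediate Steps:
w = 0 (w = -3*((-1)² - 1) = -3*(1 - 1) = -3*0 = 0)
R(n, L) = 3*L (R(n, L) = 3*(0*n + L) = 3*(0 + L) = 3*L)
1213*R((3 + a(4, -5))*1, -10) = 1213*(3*(-10)) = 1213*(-30) = -36390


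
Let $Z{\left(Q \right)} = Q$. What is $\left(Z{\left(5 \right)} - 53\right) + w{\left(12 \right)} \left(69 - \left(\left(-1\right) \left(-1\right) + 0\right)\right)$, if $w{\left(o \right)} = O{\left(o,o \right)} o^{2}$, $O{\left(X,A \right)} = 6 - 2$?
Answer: $39120$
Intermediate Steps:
$O{\left(X,A \right)} = 4$
$w{\left(o \right)} = 4 o^{2}$
$\left(Z{\left(5 \right)} - 53\right) + w{\left(12 \right)} \left(69 - \left(\left(-1\right) \left(-1\right) + 0\right)\right) = \left(5 - 53\right) + 4 \cdot 12^{2} \left(69 - \left(\left(-1\right) \left(-1\right) + 0\right)\right) = \left(5 - 53\right) + 4 \cdot 144 \left(69 - \left(1 + 0\right)\right) = -48 + 576 \left(69 - 1\right) = -48 + 576 \cdot 68 = -48 + 39168 = 39120$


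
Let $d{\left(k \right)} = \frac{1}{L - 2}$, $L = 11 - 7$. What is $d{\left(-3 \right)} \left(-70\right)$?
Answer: $-35$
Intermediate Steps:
$L = 4$ ($L = 11 - 7 = 4$)
$d{\left(k \right)} = \frac{1}{2}$ ($d{\left(k \right)} = \frac{1}{4 - 2} = \frac{1}{2}$)
$d{\left(-3 \right)} \left(-70\right) = \frac{1}{2} \left(-70\right) = -35$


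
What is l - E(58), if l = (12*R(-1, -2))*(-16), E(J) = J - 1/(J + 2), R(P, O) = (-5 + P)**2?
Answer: -418199/60 ≈ -6970.0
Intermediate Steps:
E(J) = J - 1/(2 + J)
l = -6912 (l = (12*(-5 - 1)**2)*(-16) = (12*(-6)**2)*(-16) = (12*36)*(-16) = 432*(-16) = -6912)
l - E(58) = -6912 - (-1 + 58**2 + 2*58)/(2 + 58) = -6912 - (-1 + 3364 + 116)/60 = -6912 - 3479/60 = -418199/60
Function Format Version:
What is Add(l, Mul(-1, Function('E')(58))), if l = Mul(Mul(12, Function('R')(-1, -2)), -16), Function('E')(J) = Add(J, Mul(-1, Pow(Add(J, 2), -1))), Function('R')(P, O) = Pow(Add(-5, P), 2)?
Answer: Rational(-418199, 60) ≈ -6970.0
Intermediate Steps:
Function('E')(J) = Add(J, Mul(-1, Pow(Add(2, J), -1)))
l = -6912 (l = Mul(Mul(12, Pow(Add(-5, -1), 2)), -16) = Mul(Mul(12, Pow(-6, 2)), -16) = Mul(Mul(12, 36), -16) = Mul(432, -16) = -6912)
Add(l, Mul(-1, Function('E')(58))) = Add(-6912, Mul(-1, Mul(Pow(Add(2, 58), -1), Add(-1, Pow(58, 2), Mul(2, 58))))) = Add(-6912, Mul(-1, Mul(Pow(60, -1), Add(-1, 3364, 116)))) = Add(-6912, Mul(-1, Mul(Rational(1, 60), 3479))) = Add(-6912, Mul(-1, Rational(3479, 60))) = Add(-6912, Rational(-3479, 60)) = Rational(-418199, 60)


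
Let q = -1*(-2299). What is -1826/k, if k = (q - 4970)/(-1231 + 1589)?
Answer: 653708/2671 ≈ 244.74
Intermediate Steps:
q = 2299
k = -2671/358 (k = (2299 - 4970)/(-1231 + 1589) = -2671/358 ≈ -7.4609)
-1826/k = -1826/(-2671/358) = -1826*(-358/2671) = 653708/2671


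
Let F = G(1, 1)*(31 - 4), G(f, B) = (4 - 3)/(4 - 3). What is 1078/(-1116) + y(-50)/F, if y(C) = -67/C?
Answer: -19174/20925 ≈ -0.91632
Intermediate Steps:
G(f, B) = 1 (G(f, B) = 1/1 = 1*1 = 1)
F = 27 (F = 1*(31 - 4) = 1*27 = 27)
1078/(-1116) + y(-50)/F = 1078/(-1116) - 67/(-50)/27 = 1078*(-1/1116) - 67*(-1/50)*(1/27) = -539/558 + (67/50)*(1/27) = -539/558 + 67/1350 = -19174/20925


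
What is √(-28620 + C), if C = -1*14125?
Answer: I*√42745 ≈ 206.75*I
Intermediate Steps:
C = -14125
√(-28620 + C) = √(-28620 - 14125) = √(-42745) = I*√42745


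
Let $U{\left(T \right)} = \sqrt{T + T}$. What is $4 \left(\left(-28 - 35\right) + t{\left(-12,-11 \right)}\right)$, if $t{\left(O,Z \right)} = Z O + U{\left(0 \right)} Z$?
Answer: $276$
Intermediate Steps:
$U{\left(T \right)} = \sqrt{2} \sqrt{T}$ ($U{\left(T \right)} = \sqrt{2 T} = \sqrt{2} \sqrt{T}$)
$t{\left(O,Z \right)} = O Z$ ($t{\left(O,Z \right)} = Z O + \sqrt{2} \sqrt{0} Z = O Z + \sqrt{2} \cdot 0 Z = O Z + 0 Z = O Z + 0 = O Z$)
$4 \left(\left(-28 - 35\right) + t{\left(-12,-11 \right)}\right) = 4 \left(\left(-28 - 35\right) - -132\right) = 4 \left(-63 + 132\right) = 4 \cdot 69 = 276$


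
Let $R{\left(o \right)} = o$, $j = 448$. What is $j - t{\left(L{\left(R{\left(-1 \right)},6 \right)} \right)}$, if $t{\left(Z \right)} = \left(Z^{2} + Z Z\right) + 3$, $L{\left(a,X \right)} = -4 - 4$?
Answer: $317$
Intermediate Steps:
$L{\left(a,X \right)} = -8$ ($L{\left(a,X \right)} = -4 - 4 = -8$)
$t{\left(Z \right)} = 3 + 2 Z^{2}$ ($t{\left(Z \right)} = \left(Z^{2} + Z^{2}\right) + 3 = 2 Z^{2} + 3 = 3 + 2 Z^{2}$)
$j - t{\left(L{\left(R{\left(-1 \right)},6 \right)} \right)} = 448 - \left(3 + 2 \left(-8\right)^{2}\right) = 448 - \left(3 + 2 \cdot 64\right) = 448 - \left(3 + 128\right) = 448 - 131 = 317$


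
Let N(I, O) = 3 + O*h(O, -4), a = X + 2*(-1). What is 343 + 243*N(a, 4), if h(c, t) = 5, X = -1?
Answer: 5932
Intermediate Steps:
a = -3 (a = -1 + 2*(-1) = -1 - 2 = -3)
N(I, O) = 3 + 5*O (N(I, O) = 3 + O*5 = 3 + 5*O)
343 + 243*N(a, 4) = 343 + 243*(3 + 5*4) = 343 + 243*(3 + 20) = 343 + 243*23 = 343 + 5589 = 5932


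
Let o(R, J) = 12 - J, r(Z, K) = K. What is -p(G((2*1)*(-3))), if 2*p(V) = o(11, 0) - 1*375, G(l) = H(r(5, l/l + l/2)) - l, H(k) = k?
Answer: 363/2 ≈ 181.50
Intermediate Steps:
G(l) = 1 - l/2 (G(l) = (l/l + l/2) - l = (1 + l*(1/2)) - l = (1 + l/2) - l = 1 - l/2)
p(V) = -363/2 (p(V) = ((12 - 1*0) - 1*375)/2 = ((12 + 0) - 375)/2 = (12 - 375)/2 = (1/2)*(-363) = -363/2)
-p(G((2*1)*(-3))) = -1*(-363/2) = 363/2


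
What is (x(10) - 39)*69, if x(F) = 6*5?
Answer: -621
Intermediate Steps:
x(F) = 30
(x(10) - 39)*69 = (30 - 39)*69 = -9*69 = -621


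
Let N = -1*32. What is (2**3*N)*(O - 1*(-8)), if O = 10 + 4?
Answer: -5632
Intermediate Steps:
N = -32
O = 14
(2**3*N)*(O - 1*(-8)) = (2**3*(-32))*(14 - 1*(-8)) = (8*(-32))*(14 + 8) = -256*22 = -5632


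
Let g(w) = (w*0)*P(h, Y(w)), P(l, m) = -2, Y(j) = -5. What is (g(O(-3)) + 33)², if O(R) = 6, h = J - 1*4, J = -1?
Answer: 1089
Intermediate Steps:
h = -5 (h = -1 - 1*4 = -1 - 4 = -5)
g(w) = 0 (g(w) = (w*0)*(-2) = 0*(-2) = 0)
(g(O(-3)) + 33)² = (0 + 33)² = 33² = 1089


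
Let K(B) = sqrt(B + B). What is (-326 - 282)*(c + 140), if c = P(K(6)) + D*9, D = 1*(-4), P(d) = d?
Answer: -63232 - 1216*sqrt(3) ≈ -65338.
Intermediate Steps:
K(B) = sqrt(2)*sqrt(B) (K(B) = sqrt(2*B) = sqrt(2)*sqrt(B))
D = -4
c = -36 + 2*sqrt(3) (c = sqrt(2)*sqrt(6) - 4*9 = 2*sqrt(3) - 36 = -36 + 2*sqrt(3) ≈ -32.536)
(-326 - 282)*(c + 140) = (-326 - 282)*((-36 + 2*sqrt(3)) + 140) = -608*(104 + 2*sqrt(3)) = -63232 - 1216*sqrt(3)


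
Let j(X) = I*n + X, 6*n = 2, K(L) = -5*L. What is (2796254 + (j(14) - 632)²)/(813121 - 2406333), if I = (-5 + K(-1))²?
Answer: -1589089/796606 ≈ -1.9948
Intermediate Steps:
n = ⅓ (n = (⅙)*2 = ⅓ ≈ 0.33333)
I = 0 (I = (-5 - 5*(-1))² = (-5 + 5)² = 0² = 0)
j(X) = X (j(X) = 0*(⅓) + X = 0 + X = X)
(2796254 + (j(14) - 632)²)/(813121 - 2406333) = (2796254 + (14 - 632)²)/(813121 - 2406333) = (2796254 + (-618)²)/(-1593212) = (2796254 + 381924)*(-1/1593212) = 3178178*(-1/1593212) = -1589089/796606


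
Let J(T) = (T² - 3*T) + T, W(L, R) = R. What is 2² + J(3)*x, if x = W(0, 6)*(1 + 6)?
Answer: 130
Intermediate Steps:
J(T) = T² - 2*T
x = 42 (x = 6*(1 + 6) = 6*7 = 42)
2² + J(3)*x = 2² + (3*(-2 + 3))*42 = 4 + (3*1)*42 = 4 + 3*42 = 4 + 126 = 130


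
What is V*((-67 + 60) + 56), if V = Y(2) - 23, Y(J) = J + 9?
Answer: -588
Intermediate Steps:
Y(J) = 9 + J
V = -12 (V = (9 + 2) - 23 = 11 - 23 = -12)
V*((-67 + 60) + 56) = -12*((-67 + 60) + 56) = -12*(-7 + 56) = -12*49 = -588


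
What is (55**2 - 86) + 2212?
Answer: 5151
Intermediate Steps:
(55**2 - 86) + 2212 = (3025 - 86) + 2212 = 2939 + 2212 = 5151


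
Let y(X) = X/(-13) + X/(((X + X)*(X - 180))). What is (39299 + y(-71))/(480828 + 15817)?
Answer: 256500903/3241105270 ≈ 0.079140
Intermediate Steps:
y(X) = 1/(2*(-180 + X)) - X/13 (y(X) = X*(-1/13) + X/(((2*X)*(-180 + X))) = -X/13 + X/((2*X*(-180 + X))) = -X/13 + X*(1/(2*X*(-180 + X))) = -X/13 + 1/(2*(-180 + X)) = 1/(2*(-180 + X)) - X/13)
(39299 + y(-71))/(480828 + 15817) = (39299 + (13 - 2*(-71)² + 360*(-71))/(26*(-180 - 71)))/(480828 + 15817) = (39299 + (1/26)*(13 - 2*5041 - 25560)/(-251))/496645 = (39299 + (1/26)*(-1/251)*(13 - 10082 - 25560))*(1/496645) = (39299 + (1/26)*(-1/251)*(-35629))*(1/496645) = (39299 + 35629/6526)*(1/496645) = (256500903/6526)*(1/496645) = 256500903/3241105270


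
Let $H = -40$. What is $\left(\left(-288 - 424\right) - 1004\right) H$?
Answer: $68640$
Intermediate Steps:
$\left(\left(-288 - 424\right) - 1004\right) H = \left(\left(-288 - 424\right) - 1004\right) \left(-40\right) = \left(-712 - 1004\right) \left(-40\right) = \left(-1716\right) \left(-40\right) = 68640$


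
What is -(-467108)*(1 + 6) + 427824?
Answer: 3697580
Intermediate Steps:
-(-467108)*(1 + 6) + 427824 = -(-467108)*7 + 427824 = -116777*(-28) + 427824 = 3269756 + 427824 = 3697580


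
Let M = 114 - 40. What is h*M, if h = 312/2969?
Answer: 23088/2969 ≈ 7.7764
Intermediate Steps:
h = 312/2969 (h = 312*(1/2969) = 312/2969 ≈ 0.10509)
M = 74
h*M = (312/2969)*74 = 23088/2969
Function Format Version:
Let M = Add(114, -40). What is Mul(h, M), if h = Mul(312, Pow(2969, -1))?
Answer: Rational(23088, 2969) ≈ 7.7764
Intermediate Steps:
h = Rational(312, 2969) (h = Mul(312, Rational(1, 2969)) = Rational(312, 2969) ≈ 0.10509)
M = 74
Mul(h, M) = Mul(Rational(312, 2969), 74) = Rational(23088, 2969)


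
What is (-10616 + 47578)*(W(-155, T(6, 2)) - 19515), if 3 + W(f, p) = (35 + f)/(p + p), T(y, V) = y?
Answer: -721793936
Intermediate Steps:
W(f, p) = -3 + (35 + f)/(2*p) (W(f, p) = -3 + (35 + f)/(p + p) = -3 + (35 + f)/((2*p)) = -3 + (35 + f)*(1/(2*p)) = -3 + (35 + f)/(2*p))
(-10616 + 47578)*(W(-155, T(6, 2)) - 19515) = (-10616 + 47578)*((1/2)*(35 - 155 - 6*6)/6 - 19515) = 36962*((1/2)*(1/6)*(35 - 155 - 36) - 19515) = 36962*((1/2)*(1/6)*(-156) - 19515) = 36962*(-13 - 19515) = 36962*(-19528) = -721793936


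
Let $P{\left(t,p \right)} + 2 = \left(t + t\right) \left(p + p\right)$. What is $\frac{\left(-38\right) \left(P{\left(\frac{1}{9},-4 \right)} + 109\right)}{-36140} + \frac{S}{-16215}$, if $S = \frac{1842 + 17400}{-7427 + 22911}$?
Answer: $\frac{37620235351}{340266764565} \approx 0.11056$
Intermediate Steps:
$P{\left(t,p \right)} = -2 + 4 p t$ ($P{\left(t,p \right)} = -2 + \left(t + t\right) \left(p + p\right) = -2 + 2 t 2 p = -2 + 4 p t$)
$S = \frac{9621}{7742}$ ($S = \frac{19242}{15484} = 19242 \cdot \frac{1}{15484} = \frac{9621}{7742} \approx 1.2427$)
$\frac{\left(-38\right) \left(P{\left(\frac{1}{9},-4 \right)} + 109\right)}{-36140} + \frac{S}{-16215} = \frac{\left(-38\right) \left(\left(-2 + 4 \left(-4\right) \frac{1}{9}\right) + 109\right)}{-36140} + \frac{9621}{7742 \left(-16215\right)} = - 38 \left(\left(-2 + 4 \left(-4\right) \frac{1}{9}\right) + 109\right) \left(- \frac{1}{36140}\right) + \frac{9621}{7742} \left(- \frac{1}{16215}\right) = - 38 \left(\left(-2 - \frac{16}{9}\right) + 109\right) \left(- \frac{1}{36140}\right) - \frac{3207}{41845510} = - 38 \left(- \frac{34}{9} + 109\right) \left(- \frac{1}{36140}\right) - \frac{3207}{41845510} = \left(-38\right) \frac{947}{9} \left(- \frac{1}{36140}\right) - \frac{3207}{41845510} = \left(- \frac{35986}{9}\right) \left(- \frac{1}{36140}\right) - \frac{3207}{41845510} = \frac{17993}{162630} - \frac{3207}{41845510} = \frac{37620235351}{340266764565}$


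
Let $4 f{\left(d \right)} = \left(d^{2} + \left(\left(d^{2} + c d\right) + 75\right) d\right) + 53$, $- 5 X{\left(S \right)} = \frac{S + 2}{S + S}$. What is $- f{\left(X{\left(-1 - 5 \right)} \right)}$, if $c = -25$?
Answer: $- \frac{161639}{13500} \approx -11.973$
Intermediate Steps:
$X{\left(S \right)} = - \frac{2 + S}{10 S}$ ($X{\left(S \right)} = - \frac{\left(S + 2\right) \frac{1}{S + S}}{5} = - \frac{\left(2 + S\right) \frac{1}{2 S}}{5} = - \frac{\frac{1}{2} \frac{1}{S} \left(2 + S\right)}{5} = - \frac{2 + S}{10 S}$)
$f{\left(d \right)} = \frac{53}{4} + \frac{d^{2}}{4} + \frac{d \left(75 + d^{2} - 25 d\right)}{4}$ ($f{\left(d \right)} = \frac{\left(d^{2} + \left(\left(d^{2} - 25 d\right) + 75\right) d\right) + 53}{4} = \frac{\left(d^{2} + \left(75 + d^{2} - 25 d\right) d\right) + 53}{4} = \frac{\left(d^{2} + d \left(75 + d^{2} - 25 d\right)\right) + 53}{4} = \frac{53 + d^{2} + d \left(75 + d^{2} - 25 d\right)}{4} = \frac{53}{4} + \frac{d^{2}}{4} + \frac{d \left(75 + d^{2} - 25 d\right)}{4}$)
$- f{\left(X{\left(-1 - 5 \right)} \right)} = - (\frac{53}{4} - 6 \left(\frac{-2 - \left(-1 - 5\right)}{10 \left(-1 - 5\right)}\right)^{2} + \frac{\left(\frac{-2 - \left(-1 - 5\right)}{10 \left(-1 - 5\right)}\right)^{3}}{4} + \frac{75 \frac{-2 - \left(-1 - 5\right)}{10 \left(-1 - 5\right)}}{4}) = - (\frac{53}{4} - 6 \left(\frac{-2 - -6}{10 \left(-6\right)}\right)^{2} + \frac{\left(\frac{-2 - -6}{10 \left(-6\right)}\right)^{3}}{4} + \frac{75 \frac{-2 - -6}{10 \left(-6\right)}}{4}) = - (\frac{53}{4} - 6 \left(\frac{1}{10} \left(- \frac{1}{6}\right) \left(-2 + 6\right)\right)^{2} + \frac{\left(\frac{1}{10} \left(- \frac{1}{6}\right) \left(-2 + 6\right)\right)^{3}}{4} + \frac{75 \cdot \frac{1}{10} \left(- \frac{1}{6}\right) \left(-2 + 6\right)}{4}) = - (\frac{53}{4} - 6 \left(\frac{1}{10} \left(- \frac{1}{6}\right) 4\right)^{2} + \frac{\left(\frac{1}{10} \left(- \frac{1}{6}\right) 4\right)^{3}}{4} + \frac{75 \cdot \frac{1}{10} \left(- \frac{1}{6}\right) 4}{4}) = - (\frac{53}{4} - 6 \left(- \frac{1}{15}\right)^{2} + \frac{\left(- \frac{1}{15}\right)^{3}}{4} + \frac{75}{4} \left(- \frac{1}{15}\right)) = - (\frac{53}{4} - \frac{2}{75} + \frac{1}{4} \left(- \frac{1}{3375}\right) - \frac{5}{4}) = - (\frac{53}{4} - \frac{2}{75} - \frac{1}{13500} - \frac{5}{4}) = \left(-1\right) \frac{161639}{13500} = - \frac{161639}{13500}$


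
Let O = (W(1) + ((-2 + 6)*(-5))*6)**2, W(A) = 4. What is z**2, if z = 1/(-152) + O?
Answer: 4183297086721/23104 ≈ 1.8106e+8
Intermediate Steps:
O = 13456 (O = (4 + ((-2 + 6)*(-5))*6)**2 = (4 + (4*(-5))*6)**2 = (4 - 20*6)**2 = (4 - 120)**2 = (-116)**2 = 13456)
z = 2045311/152 (z = 1/(-152) + 13456 = -1/152 + 13456 = 2045311/152 ≈ 13456.)
z**2 = (2045311/152)**2 = 4183297086721/23104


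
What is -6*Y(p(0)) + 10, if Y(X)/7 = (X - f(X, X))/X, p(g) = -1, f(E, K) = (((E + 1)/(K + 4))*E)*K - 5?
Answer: 178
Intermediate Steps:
f(E, K) = -5 + E*K*(1 + E)/(4 + K) (f(E, K) = (((1 + E)/(4 + K))*E)*K - 5 = (E*(1 + E)/(4 + K))*K - 5 = E*K*(1 + E)/(4 + K) - 5 = -5 + E*K*(1 + E)/(4 + K))
Y(X) = 7*(X - (-20 + X² + X³ - 5*X)/(4 + X))/X (Y(X) = 7*((X - (-20 - 5*X + X*X + X*X²)/(4 + X))/X) = 7*((X - (-20 - 5*X + X² + X³)/(4 + X))/X) = 7*((X - (-20 + X² + X³ - 5*X)/(4 + X))/X) = 7*(X - (-20 + X² + X³ - 5*X)/(4 + X))/X)
-6*Y(p(0)) + 10 = -42*(20 - 1*(-1)³ + 9*(-1))/((-1)*(4 - 1)) + 10 = -42*(-1)*(20 - 1*(-1) - 9)/3 + 10 = -42*(-1)*(20 + 1 - 9)/3 + 10 = -42*(-1)*12/3 + 10 = -6*(-28) + 10 = 168 + 10 = 178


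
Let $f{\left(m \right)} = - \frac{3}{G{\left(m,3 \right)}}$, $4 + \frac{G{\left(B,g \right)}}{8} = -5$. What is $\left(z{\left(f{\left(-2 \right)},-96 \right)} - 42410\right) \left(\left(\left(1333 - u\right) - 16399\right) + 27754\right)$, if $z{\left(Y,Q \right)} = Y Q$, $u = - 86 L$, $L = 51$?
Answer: $-724176636$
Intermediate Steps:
$G{\left(B,g \right)} = -72$ ($G{\left(B,g \right)} = -32 + 8 \left(-5\right) = -32 - 40 = -72$)
$f{\left(m \right)} = \frac{1}{24}$ ($f{\left(m \right)} = - \frac{3}{-72} = \left(-3\right) \left(- \frac{1}{72}\right) = \frac{1}{24}$)
$u = -4386$ ($u = \left(-86\right) 51 = -4386$)
$z{\left(Y,Q \right)} = Q Y$
$\left(z{\left(f{\left(-2 \right)},-96 \right)} - 42410\right) \left(\left(\left(1333 - u\right) - 16399\right) + 27754\right) = \left(\left(-96\right) \frac{1}{24} - 42410\right) \left(\left(\left(1333 - -4386\right) - 16399\right) + 27754\right) = \left(-4 - 42410\right) \left(\left(\left(1333 + 4386\right) - 16399\right) + 27754\right) = - 42414 \left(\left(5719 - 16399\right) + 27754\right) = - 42414 \left(-10680 + 27754\right) = \left(-42414\right) 17074 = -724176636$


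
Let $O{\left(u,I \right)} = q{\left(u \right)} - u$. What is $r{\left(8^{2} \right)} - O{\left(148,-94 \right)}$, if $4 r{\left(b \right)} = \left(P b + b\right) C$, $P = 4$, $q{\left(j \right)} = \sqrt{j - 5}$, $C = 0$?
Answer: $148 - \sqrt{143} \approx 136.04$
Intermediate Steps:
$q{\left(j \right)} = \sqrt{-5 + j}$
$O{\left(u,I \right)} = \sqrt{-5 + u} - u$
$r{\left(b \right)} = 0$ ($r{\left(b \right)} = \frac{\left(4 b + b\right) 0}{4} = \frac{5 b 0}{4} = \frac{1}{4} \cdot 0 = 0$)
$r{\left(8^{2} \right)} - O{\left(148,-94 \right)} = 0 - \left(\sqrt{-5 + 148} - 148\right) = 0 - \left(\sqrt{143} - 148\right) = 0 - \left(-148 + \sqrt{143}\right) = 0 + \left(148 - \sqrt{143}\right) = 148 - \sqrt{143}$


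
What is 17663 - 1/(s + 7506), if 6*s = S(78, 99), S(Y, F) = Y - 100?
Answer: 397541138/22507 ≈ 17663.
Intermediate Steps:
S(Y, F) = -100 + Y
s = -11/3 (s = (-100 + 78)/6 = (1/6)*(-22) = -11/3 ≈ -3.6667)
17663 - 1/(s + 7506) = 17663 - 1/(-11/3 + 7506) = 17663 - 1/22507/3 = 17663 - 1*3/22507 = 17663 - 3/22507 = 397541138/22507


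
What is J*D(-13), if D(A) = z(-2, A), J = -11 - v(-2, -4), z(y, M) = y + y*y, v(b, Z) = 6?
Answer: -34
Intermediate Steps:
z(y, M) = y + y**2
J = -17 (J = -11 - 1*6 = -11 - 6 = -17)
D(A) = 2 (D(A) = -2*(1 - 2) = -2*(-1) = 2)
J*D(-13) = -17*2 = -34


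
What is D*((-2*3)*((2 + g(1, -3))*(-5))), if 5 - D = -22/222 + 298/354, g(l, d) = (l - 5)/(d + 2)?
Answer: 1672860/2183 ≈ 766.31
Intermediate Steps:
g(l, d) = (-5 + l)/(2 + d)
D = 27881/6549 (D = 5 - (-22/222 + 298/354) = 5 - (-22*1/222 + 298*(1/354)) = 5 - (-11/111 + 149/177) = 5 - 1*4864/6549 = 5 - 4864/6549 = 27881/6549 ≈ 4.2573)
D*((-2*3)*((2 + g(1, -3))*(-5))) = 27881*((-2*3)*((2 + (-5 + 1)/(2 - 3))*(-5)))/6549 = 27881*(-6*(2 - 4/(-1))*(-5))/6549 = 27881*(-6*(2 - 1*(-4))*(-5))/6549 = 27881*(-6*(2 + 4)*(-5))/6549 = 27881*(-36*(-5))/6549 = 27881*(-6*(-30))/6549 = (27881/6549)*180 = 1672860/2183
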